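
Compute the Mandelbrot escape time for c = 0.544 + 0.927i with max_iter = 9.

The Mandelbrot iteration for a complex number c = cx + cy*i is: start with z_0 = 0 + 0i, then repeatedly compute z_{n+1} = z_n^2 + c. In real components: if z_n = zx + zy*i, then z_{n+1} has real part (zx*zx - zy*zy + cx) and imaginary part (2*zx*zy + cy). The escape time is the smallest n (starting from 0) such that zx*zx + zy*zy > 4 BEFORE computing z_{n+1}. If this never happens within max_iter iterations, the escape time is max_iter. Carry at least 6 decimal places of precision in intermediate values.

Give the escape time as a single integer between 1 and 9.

z_0 = 0 + 0i, c = 0.5440 + 0.9270i
Iter 1: z = 0.5440 + 0.9270i, |z|^2 = 1.1553
Iter 2: z = -0.0194 + 1.9356i, |z|^2 = 3.7468
Iter 3: z = -3.2021 + 0.8519i, |z|^2 = 10.9791
Escaped at iteration 3

Answer: 3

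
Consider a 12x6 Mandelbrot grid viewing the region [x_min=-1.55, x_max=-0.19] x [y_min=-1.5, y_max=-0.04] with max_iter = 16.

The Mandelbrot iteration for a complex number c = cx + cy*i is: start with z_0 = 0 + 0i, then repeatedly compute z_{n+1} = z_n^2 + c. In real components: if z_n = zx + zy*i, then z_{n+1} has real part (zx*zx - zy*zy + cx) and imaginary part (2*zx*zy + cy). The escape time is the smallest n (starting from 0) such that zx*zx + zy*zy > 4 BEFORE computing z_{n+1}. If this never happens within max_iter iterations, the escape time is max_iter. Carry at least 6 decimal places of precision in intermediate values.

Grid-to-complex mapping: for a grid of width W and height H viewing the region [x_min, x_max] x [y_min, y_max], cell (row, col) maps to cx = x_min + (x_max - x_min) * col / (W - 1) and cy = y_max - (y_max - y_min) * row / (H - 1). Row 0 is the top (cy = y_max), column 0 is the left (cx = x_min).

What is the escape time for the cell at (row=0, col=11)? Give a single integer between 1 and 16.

Answer: 16

Derivation:
z_0 = 0 + 0i, c = -0.1900 + -0.0400i
Iter 1: z = -0.1900 + -0.0400i, |z|^2 = 0.0377
Iter 2: z = -0.1555 + -0.0248i, |z|^2 = 0.0248
Iter 3: z = -0.1664 + -0.0323i, |z|^2 = 0.0287
Iter 4: z = -0.1633 + -0.0293i, |z|^2 = 0.0275
Iter 5: z = -0.1642 + -0.0304i, |z|^2 = 0.0279
Iter 6: z = -0.1640 + -0.0300i, |z|^2 = 0.0278
Iter 7: z = -0.1640 + -0.0302i, |z|^2 = 0.0278
Iter 8: z = -0.1640 + -0.0301i, |z|^2 = 0.0278
Iter 9: z = -0.1640 + -0.0301i, |z|^2 = 0.0278
Iter 10: z = -0.1640 + -0.0301i, |z|^2 = 0.0278
Iter 11: z = -0.1640 + -0.0301i, |z|^2 = 0.0278
Iter 12: z = -0.1640 + -0.0301i, |z|^2 = 0.0278
Iter 13: z = -0.1640 + -0.0301i, |z|^2 = 0.0278
Iter 14: z = -0.1640 + -0.0301i, |z|^2 = 0.0278
Iter 15: z = -0.1640 + -0.0301i, |z|^2 = 0.0278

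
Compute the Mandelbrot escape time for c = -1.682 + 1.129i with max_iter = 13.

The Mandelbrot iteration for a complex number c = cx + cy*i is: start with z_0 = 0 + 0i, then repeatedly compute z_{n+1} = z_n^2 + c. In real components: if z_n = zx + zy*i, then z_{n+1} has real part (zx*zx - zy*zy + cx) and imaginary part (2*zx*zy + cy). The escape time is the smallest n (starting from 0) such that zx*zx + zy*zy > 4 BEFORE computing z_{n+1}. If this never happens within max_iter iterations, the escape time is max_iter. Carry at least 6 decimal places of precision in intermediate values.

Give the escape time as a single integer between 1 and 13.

z_0 = 0 + 0i, c = -1.6820 + 1.1290i
Iter 1: z = -1.6820 + 1.1290i, |z|^2 = 4.1038
Escaped at iteration 1

Answer: 1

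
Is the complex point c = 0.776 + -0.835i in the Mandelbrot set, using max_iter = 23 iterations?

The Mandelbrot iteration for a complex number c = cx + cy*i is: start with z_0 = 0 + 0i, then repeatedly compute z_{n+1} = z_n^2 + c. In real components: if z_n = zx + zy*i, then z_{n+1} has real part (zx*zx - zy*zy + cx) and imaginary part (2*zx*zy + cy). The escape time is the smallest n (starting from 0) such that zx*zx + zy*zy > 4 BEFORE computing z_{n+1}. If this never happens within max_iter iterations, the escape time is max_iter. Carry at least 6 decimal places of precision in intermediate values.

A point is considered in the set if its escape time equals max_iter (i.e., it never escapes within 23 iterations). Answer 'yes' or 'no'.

Answer: no

Derivation:
z_0 = 0 + 0i, c = 0.7760 + -0.8350i
Iter 1: z = 0.7760 + -0.8350i, |z|^2 = 1.2994
Iter 2: z = 0.6810 + -2.1309i, |z|^2 = 5.0045
Escaped at iteration 2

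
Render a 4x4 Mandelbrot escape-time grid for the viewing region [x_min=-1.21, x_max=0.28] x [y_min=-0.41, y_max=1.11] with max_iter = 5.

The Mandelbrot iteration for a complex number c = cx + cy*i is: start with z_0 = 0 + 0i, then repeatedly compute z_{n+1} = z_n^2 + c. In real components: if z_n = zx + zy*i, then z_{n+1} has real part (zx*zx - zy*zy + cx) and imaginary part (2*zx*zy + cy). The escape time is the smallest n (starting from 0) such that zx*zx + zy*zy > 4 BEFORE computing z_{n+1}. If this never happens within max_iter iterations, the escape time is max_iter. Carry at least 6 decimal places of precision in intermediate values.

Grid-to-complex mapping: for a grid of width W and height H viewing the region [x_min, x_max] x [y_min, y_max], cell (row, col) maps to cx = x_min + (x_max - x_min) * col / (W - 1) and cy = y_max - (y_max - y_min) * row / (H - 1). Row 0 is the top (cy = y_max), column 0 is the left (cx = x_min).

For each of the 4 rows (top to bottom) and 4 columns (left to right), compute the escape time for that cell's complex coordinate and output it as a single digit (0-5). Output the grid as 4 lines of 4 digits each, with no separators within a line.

Answer: 3353
3555
5555
5555

Derivation:
(row=0, col=0): c = -1.2100 + 1.1100i → escape time 3
(row=0, col=1): c = -0.7133 + 1.1100i → escape time 3
(row=0, col=2): c = -0.2167 + 1.1100i → escape time 5
(row=0, col=3): c = 0.2800 + 1.1100i → escape time 3
(row=1, col=0): c = -1.2100 + 0.6033i → escape time 3
(row=1, col=1): c = -0.7133 + 0.6033i → escape time 5
(row=1, col=2): c = -0.2167 + 0.6033i → escape time 5
(row=1, col=3): c = 0.2800 + 0.6033i → escape time 5
(row=2, col=0): c = -1.2100 + 0.0967i → escape time 5
(row=2, col=1): c = -0.7133 + 0.0967i → escape time 5
(row=2, col=2): c = -0.2167 + 0.0967i → escape time 5
(row=2, col=3): c = 0.2800 + 0.0967i → escape time 5
(row=3, col=0): c = -1.2100 + -0.4100i → escape time 5
(row=3, col=1): c = -0.7133 + -0.4100i → escape time 5
(row=3, col=2): c = -0.2167 + -0.4100i → escape time 5
(row=3, col=3): c = 0.2800 + -0.4100i → escape time 5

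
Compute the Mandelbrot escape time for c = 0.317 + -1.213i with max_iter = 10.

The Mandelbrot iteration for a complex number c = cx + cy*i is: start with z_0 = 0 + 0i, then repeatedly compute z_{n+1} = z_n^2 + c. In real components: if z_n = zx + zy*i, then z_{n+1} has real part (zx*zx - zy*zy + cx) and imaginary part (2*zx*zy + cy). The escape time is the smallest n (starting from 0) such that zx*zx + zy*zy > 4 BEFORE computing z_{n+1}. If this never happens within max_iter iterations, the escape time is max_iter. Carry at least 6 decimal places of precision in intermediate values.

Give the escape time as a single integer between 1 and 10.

Answer: 2

Derivation:
z_0 = 0 + 0i, c = 0.3170 + -1.2130i
Iter 1: z = 0.3170 + -1.2130i, |z|^2 = 1.5719
Iter 2: z = -1.0539 + -1.9820i, |z|^2 = 5.0392
Escaped at iteration 2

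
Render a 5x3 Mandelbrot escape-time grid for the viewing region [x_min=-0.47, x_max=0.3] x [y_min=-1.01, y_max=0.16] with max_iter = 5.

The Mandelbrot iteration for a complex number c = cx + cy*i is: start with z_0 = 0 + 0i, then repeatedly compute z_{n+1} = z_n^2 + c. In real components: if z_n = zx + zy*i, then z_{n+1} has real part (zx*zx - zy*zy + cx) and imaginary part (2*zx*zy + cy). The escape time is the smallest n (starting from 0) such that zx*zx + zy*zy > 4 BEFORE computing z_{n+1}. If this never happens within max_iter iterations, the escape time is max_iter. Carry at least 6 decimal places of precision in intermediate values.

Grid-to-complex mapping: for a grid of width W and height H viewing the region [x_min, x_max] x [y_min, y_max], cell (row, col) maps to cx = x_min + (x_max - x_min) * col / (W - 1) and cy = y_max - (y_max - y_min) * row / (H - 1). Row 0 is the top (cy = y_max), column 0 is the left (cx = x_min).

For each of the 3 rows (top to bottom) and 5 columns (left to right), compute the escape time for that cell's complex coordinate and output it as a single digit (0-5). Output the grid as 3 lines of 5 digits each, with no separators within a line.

(row=0, col=0): c = -0.4700 + 0.1600i → escape time 5
(row=0, col=1): c = -0.2775 + 0.1600i → escape time 5
(row=0, col=2): c = -0.0850 + 0.1600i → escape time 5
(row=0, col=3): c = 0.1075 + 0.1600i → escape time 5
(row=0, col=4): c = 0.3000 + 0.1600i → escape time 5
(row=1, col=0): c = -0.4700 + -0.4250i → escape time 5
(row=1, col=1): c = -0.2775 + -0.4250i → escape time 5
(row=1, col=2): c = -0.0850 + -0.4250i → escape time 5
(row=1, col=3): c = 0.1075 + -0.4250i → escape time 5
(row=1, col=4): c = 0.3000 + -0.4250i → escape time 5
(row=2, col=0): c = -0.4700 + -1.0100i → escape time 4
(row=2, col=1): c = -0.2775 + -1.0100i → escape time 5
(row=2, col=2): c = -0.0850 + -1.0100i → escape time 5
(row=2, col=3): c = 0.1075 + -1.0100i → escape time 4
(row=2, col=4): c = 0.3000 + -1.0100i → escape time 3

Answer: 55555
55555
45543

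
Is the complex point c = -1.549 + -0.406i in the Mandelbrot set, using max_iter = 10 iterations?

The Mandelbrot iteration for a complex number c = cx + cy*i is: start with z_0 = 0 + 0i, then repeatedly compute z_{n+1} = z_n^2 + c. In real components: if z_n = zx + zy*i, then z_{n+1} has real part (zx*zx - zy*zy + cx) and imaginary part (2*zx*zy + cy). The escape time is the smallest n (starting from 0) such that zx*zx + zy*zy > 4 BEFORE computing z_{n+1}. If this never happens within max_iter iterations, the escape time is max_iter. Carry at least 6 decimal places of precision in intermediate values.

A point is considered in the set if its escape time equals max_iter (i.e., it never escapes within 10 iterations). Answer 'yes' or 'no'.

z_0 = 0 + 0i, c = -1.5490 + -0.4060i
Iter 1: z = -1.5490 + -0.4060i, |z|^2 = 2.5642
Iter 2: z = 0.6856 + 0.8518i, |z|^2 = 1.1955
Iter 3: z = -1.8045 + 0.7619i, |z|^2 = 3.8369
Iter 4: z = 1.1269 + -3.1558i, |z|^2 = 11.2289
Escaped at iteration 4

Answer: no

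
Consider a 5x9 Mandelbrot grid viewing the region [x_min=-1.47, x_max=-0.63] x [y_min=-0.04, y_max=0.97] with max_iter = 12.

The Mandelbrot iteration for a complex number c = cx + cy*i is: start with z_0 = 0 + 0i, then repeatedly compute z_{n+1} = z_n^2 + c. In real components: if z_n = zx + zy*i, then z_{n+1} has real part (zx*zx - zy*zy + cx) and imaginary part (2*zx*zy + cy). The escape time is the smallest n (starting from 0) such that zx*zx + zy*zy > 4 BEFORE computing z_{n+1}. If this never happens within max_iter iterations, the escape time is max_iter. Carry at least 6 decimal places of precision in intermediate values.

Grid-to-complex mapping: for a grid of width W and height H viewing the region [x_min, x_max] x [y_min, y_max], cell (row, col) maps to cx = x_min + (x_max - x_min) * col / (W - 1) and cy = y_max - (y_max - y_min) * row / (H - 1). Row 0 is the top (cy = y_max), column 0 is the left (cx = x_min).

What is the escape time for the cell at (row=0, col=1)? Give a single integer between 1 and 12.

Answer: 3

Derivation:
z_0 = 0 + 0i, c = -1.2600 + 0.9700i
Iter 1: z = -1.2600 + 0.9700i, |z|^2 = 2.5285
Iter 2: z = -0.6133 + -1.4744i, |z|^2 = 2.5500
Iter 3: z = -3.0577 + 2.7785i, |z|^2 = 17.0697
Escaped at iteration 3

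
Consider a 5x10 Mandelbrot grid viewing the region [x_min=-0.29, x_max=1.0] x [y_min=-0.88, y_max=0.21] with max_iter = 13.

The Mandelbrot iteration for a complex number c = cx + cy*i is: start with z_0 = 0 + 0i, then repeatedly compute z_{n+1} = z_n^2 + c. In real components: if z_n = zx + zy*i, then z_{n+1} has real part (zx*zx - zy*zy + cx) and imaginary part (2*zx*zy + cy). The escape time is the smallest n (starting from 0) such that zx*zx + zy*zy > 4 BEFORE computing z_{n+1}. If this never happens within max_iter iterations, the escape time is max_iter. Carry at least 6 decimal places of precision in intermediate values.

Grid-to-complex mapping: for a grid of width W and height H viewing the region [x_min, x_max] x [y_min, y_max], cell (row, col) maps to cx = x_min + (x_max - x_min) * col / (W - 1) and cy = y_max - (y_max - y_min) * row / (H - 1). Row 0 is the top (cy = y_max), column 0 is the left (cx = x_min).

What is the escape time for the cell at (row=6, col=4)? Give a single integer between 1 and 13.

Answer: 2

Derivation:
z_0 = 0 + 0i, c = 1.0000 + -0.5167i
Iter 1: z = 1.0000 + -0.5167i, |z|^2 = 1.2669
Iter 2: z = 1.7331 + -1.5500i, |z|^2 = 5.4060
Escaped at iteration 2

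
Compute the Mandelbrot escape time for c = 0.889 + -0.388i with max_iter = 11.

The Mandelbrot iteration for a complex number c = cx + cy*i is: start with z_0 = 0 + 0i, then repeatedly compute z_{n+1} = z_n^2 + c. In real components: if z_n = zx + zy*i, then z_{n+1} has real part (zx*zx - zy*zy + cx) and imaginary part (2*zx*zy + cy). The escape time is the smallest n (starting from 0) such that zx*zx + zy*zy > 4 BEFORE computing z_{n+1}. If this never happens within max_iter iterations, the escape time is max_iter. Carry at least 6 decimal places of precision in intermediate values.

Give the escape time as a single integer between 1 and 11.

z_0 = 0 + 0i, c = 0.8890 + -0.3880i
Iter 1: z = 0.8890 + -0.3880i, |z|^2 = 0.9409
Iter 2: z = 1.5288 + -1.0779i, |z|^2 = 3.4989
Iter 3: z = 2.0644 + -3.6836i, |z|^2 = 17.8307
Escaped at iteration 3

Answer: 3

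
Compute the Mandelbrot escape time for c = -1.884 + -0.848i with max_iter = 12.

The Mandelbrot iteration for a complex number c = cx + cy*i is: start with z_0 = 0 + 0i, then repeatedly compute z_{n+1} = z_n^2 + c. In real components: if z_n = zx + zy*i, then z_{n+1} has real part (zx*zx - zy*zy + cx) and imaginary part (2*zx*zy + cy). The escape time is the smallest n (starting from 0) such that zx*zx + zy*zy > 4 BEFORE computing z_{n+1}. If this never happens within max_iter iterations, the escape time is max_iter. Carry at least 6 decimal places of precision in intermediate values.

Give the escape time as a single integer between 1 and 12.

Answer: 1

Derivation:
z_0 = 0 + 0i, c = -1.8840 + -0.8480i
Iter 1: z = -1.8840 + -0.8480i, |z|^2 = 4.2686
Escaped at iteration 1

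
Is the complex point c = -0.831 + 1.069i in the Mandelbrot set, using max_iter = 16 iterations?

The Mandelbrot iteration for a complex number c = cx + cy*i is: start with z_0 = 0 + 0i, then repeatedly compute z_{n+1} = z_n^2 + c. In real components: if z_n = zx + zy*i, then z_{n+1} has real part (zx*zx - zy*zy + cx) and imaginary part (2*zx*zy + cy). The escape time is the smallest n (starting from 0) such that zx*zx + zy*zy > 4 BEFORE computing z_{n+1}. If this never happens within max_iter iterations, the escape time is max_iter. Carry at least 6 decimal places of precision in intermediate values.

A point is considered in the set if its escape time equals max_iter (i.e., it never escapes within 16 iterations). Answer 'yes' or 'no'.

z_0 = 0 + 0i, c = -0.8310 + 1.0690i
Iter 1: z = -0.8310 + 1.0690i, |z|^2 = 1.8333
Iter 2: z = -1.2832 + -0.7077i, |z|^2 = 2.1474
Iter 3: z = 0.3148 + 2.8852i, |z|^2 = 8.4234
Escaped at iteration 3

Answer: no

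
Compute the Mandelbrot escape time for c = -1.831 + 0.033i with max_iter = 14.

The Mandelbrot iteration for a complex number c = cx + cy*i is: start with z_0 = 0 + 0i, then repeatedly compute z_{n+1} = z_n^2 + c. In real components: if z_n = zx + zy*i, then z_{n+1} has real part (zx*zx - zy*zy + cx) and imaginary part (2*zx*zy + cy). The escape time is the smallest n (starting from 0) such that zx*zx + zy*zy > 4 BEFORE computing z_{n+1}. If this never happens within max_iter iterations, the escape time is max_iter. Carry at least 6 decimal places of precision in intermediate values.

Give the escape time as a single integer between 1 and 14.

Answer: 7

Derivation:
z_0 = 0 + 0i, c = -1.8310 + 0.0330i
Iter 1: z = -1.8310 + 0.0330i, |z|^2 = 3.3536
Iter 2: z = 1.5205 + -0.0878i, |z|^2 = 2.3196
Iter 3: z = 0.4731 + -0.2341i, |z|^2 = 0.2787
Iter 4: z = -1.6620 + -0.1885i, |z|^2 = 2.7977
Iter 5: z = 0.8956 + 0.6597i, |z|^2 = 1.2374
Iter 6: z = -1.4641 + 1.2147i, |z|^2 = 3.6191
Iter 7: z = -1.1630 + -3.5239i, |z|^2 = 13.7706
Escaped at iteration 7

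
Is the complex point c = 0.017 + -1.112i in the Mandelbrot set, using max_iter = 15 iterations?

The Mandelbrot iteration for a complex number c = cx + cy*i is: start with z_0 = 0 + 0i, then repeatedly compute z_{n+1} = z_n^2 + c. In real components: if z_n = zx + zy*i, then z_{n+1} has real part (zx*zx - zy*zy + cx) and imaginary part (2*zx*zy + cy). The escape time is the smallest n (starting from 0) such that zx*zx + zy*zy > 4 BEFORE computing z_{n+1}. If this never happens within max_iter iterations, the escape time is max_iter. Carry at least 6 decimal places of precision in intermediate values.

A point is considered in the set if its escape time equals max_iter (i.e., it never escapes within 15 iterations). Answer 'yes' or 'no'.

Answer: no

Derivation:
z_0 = 0 + 0i, c = 0.0170 + -1.1120i
Iter 1: z = 0.0170 + -1.1120i, |z|^2 = 1.2368
Iter 2: z = -1.2193 + -1.1498i, |z|^2 = 2.8086
Iter 3: z = 0.1815 + 1.6918i, |z|^2 = 2.8952
Iter 4: z = -2.8123 + -0.4978i, |z|^2 = 8.1568
Escaped at iteration 4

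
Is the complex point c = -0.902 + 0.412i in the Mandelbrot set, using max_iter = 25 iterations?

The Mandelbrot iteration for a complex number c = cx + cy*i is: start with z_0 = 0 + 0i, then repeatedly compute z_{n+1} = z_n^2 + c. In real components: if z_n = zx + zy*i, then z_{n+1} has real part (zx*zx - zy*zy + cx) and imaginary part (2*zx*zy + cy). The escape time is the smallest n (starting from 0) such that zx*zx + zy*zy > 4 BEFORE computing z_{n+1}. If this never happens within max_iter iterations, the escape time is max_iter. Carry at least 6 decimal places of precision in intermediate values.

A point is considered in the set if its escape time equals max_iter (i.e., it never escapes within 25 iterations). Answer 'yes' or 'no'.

z_0 = 0 + 0i, c = -0.9020 + 0.4120i
Iter 1: z = -0.9020 + 0.4120i, |z|^2 = 0.9833
Iter 2: z = -0.2581 + -0.3312i, |z|^2 = 0.1764
Iter 3: z = -0.9451 + 0.5830i, |z|^2 = 1.2331
Iter 4: z = -0.3487 + -0.6900i, |z|^2 = 0.5977
Iter 5: z = -1.2565 + 0.8932i, |z|^2 = 2.3767
Iter 6: z = -0.1211 + -1.8327i, |z|^2 = 3.3734
Iter 7: z = -4.2461 + 0.8557i, |z|^2 = 18.7619
Escaped at iteration 7

Answer: no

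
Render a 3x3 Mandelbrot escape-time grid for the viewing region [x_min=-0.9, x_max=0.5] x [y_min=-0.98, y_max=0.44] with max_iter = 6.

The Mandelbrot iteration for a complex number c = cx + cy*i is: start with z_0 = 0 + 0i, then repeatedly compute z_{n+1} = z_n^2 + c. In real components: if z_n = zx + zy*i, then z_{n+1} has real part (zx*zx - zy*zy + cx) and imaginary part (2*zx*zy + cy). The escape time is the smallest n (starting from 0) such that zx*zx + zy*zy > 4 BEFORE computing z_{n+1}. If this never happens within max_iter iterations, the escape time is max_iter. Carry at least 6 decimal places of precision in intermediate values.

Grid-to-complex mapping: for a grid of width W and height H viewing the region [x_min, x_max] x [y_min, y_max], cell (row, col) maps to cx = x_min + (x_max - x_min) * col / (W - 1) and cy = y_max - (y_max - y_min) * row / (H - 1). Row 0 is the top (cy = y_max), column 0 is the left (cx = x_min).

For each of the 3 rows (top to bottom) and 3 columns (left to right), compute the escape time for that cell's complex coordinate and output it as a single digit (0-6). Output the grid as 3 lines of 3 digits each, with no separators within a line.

Answer: 665
665
363

Derivation:
(row=0, col=0): c = -0.9000 + 0.4400i → escape time 6
(row=0, col=1): c = -0.2000 + 0.4400i → escape time 6
(row=0, col=2): c = 0.5000 + 0.4400i → escape time 5
(row=1, col=0): c = -0.9000 + -0.2700i → escape time 6
(row=1, col=1): c = -0.2000 + -0.2700i → escape time 6
(row=1, col=2): c = 0.5000 + -0.2700i → escape time 5
(row=2, col=0): c = -0.9000 + -0.9800i → escape time 3
(row=2, col=1): c = -0.2000 + -0.9800i → escape time 6
(row=2, col=2): c = 0.5000 + -0.9800i → escape time 3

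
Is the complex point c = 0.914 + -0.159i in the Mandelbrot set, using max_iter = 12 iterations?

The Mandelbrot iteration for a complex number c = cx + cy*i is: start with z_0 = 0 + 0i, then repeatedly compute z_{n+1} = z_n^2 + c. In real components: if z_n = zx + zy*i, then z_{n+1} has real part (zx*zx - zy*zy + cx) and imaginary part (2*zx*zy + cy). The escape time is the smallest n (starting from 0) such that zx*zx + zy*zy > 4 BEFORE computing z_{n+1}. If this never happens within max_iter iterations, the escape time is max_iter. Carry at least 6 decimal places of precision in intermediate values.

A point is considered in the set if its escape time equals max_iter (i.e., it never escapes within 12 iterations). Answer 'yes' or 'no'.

z_0 = 0 + 0i, c = 0.9140 + -0.1590i
Iter 1: z = 0.9140 + -0.1590i, |z|^2 = 0.8607
Iter 2: z = 1.7241 + -0.4497i, |z|^2 = 3.1748
Iter 3: z = 3.6844 + -1.7095i, |z|^2 = 16.4971
Escaped at iteration 3

Answer: no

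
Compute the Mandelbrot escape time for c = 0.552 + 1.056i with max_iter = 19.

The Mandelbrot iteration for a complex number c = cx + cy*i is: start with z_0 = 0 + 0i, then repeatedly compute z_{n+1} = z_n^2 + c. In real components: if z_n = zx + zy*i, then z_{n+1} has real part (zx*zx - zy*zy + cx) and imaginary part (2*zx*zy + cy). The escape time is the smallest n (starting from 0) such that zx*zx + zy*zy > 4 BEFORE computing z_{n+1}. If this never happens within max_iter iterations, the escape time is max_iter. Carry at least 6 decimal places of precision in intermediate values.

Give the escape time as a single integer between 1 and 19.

z_0 = 0 + 0i, c = 0.5520 + 1.0560i
Iter 1: z = 0.5520 + 1.0560i, |z|^2 = 1.4198
Iter 2: z = -0.2584 + 2.2218i, |z|^2 = 5.0033
Escaped at iteration 2

Answer: 2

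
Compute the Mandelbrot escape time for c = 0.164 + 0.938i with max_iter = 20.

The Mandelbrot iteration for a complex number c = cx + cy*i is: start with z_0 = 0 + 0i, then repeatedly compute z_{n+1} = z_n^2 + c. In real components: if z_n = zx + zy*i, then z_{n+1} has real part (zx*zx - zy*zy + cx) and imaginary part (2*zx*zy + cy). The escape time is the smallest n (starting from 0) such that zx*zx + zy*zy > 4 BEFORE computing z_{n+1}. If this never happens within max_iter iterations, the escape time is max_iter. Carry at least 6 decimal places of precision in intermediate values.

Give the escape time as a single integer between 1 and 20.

z_0 = 0 + 0i, c = 0.1640 + 0.9380i
Iter 1: z = 0.1640 + 0.9380i, |z|^2 = 0.9067
Iter 2: z = -0.6889 + 1.2457i, |z|^2 = 2.0263
Iter 3: z = -0.9130 + -0.7784i, |z|^2 = 1.4395
Iter 4: z = 0.3917 + 2.3594i, |z|^2 = 5.7202
Escaped at iteration 4

Answer: 4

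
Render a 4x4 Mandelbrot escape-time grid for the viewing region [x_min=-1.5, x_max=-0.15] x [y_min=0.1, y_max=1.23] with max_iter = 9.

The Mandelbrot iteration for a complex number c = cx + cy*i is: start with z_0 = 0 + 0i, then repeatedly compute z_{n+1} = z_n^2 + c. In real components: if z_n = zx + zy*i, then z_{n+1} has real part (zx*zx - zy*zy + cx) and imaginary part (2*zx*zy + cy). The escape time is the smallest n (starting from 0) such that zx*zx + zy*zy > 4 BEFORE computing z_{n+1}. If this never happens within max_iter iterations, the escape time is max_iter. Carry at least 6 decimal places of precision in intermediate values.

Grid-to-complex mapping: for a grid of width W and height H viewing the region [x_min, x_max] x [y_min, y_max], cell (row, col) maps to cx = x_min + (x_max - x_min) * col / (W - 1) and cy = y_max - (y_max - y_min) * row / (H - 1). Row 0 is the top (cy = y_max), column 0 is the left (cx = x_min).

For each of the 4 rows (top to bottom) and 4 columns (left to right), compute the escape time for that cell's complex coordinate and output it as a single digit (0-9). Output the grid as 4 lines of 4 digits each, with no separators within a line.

Answer: 2333
3349
3599
7999

Derivation:
(row=0, col=0): c = -1.5000 + 1.2300i → escape time 2
(row=0, col=1): c = -1.0500 + 1.2300i → escape time 3
(row=0, col=2): c = -0.6000 + 1.2300i → escape time 3
(row=0, col=3): c = -0.1500 + 1.2300i → escape time 3
(row=1, col=0): c = -1.5000 + 0.8533i → escape time 3
(row=1, col=1): c = -1.0500 + 0.8533i → escape time 3
(row=1, col=2): c = -0.6000 + 0.8533i → escape time 4
(row=1, col=3): c = -0.1500 + 0.8533i → escape time 9
(row=2, col=0): c = -1.5000 + 0.4767i → escape time 3
(row=2, col=1): c = -1.0500 + 0.4767i → escape time 5
(row=2, col=2): c = -0.6000 + 0.4767i → escape time 9
(row=2, col=3): c = -0.1500 + 0.4767i → escape time 9
(row=3, col=0): c = -1.5000 + 0.1000i → escape time 7
(row=3, col=1): c = -1.0500 + 0.1000i → escape time 9
(row=3, col=2): c = -0.6000 + 0.1000i → escape time 9
(row=3, col=3): c = -0.1500 + 0.1000i → escape time 9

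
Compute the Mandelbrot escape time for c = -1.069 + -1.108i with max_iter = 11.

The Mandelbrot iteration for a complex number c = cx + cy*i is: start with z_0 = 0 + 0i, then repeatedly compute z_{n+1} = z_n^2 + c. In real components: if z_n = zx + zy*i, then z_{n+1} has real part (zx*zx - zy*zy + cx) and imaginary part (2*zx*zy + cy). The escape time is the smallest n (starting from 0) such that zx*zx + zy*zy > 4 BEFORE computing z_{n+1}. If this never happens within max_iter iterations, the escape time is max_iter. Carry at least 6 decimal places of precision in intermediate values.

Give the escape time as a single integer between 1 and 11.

Answer: 3

Derivation:
z_0 = 0 + 0i, c = -1.0690 + -1.1080i
Iter 1: z = -1.0690 + -1.1080i, |z|^2 = 2.3704
Iter 2: z = -1.1539 + 1.2609i, |z|^2 = 2.9214
Iter 3: z = -1.3274 + -4.0179i, |z|^2 = 17.9057
Escaped at iteration 3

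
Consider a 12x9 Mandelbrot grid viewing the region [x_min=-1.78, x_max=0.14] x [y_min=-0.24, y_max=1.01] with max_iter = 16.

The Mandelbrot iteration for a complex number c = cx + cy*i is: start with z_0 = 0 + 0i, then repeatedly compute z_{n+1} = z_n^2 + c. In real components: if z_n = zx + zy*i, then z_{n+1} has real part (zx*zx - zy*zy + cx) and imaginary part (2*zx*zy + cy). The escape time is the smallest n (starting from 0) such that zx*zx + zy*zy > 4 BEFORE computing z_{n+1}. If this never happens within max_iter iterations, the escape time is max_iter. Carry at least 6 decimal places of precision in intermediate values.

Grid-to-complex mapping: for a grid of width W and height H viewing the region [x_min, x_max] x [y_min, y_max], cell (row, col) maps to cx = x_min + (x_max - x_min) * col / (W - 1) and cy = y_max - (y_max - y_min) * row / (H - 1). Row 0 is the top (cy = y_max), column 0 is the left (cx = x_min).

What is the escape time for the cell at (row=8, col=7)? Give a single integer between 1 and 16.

Answer: 16

Derivation:
z_0 = 0 + 0i, c = -0.5582 + -0.2400i
Iter 1: z = -0.5582 + -0.2400i, |z|^2 = 0.3692
Iter 2: z = -0.3042 + 0.0279i, |z|^2 = 0.0933
Iter 3: z = -0.4664 + -0.2570i, |z|^2 = 0.2836
Iter 4: z = -0.4067 + -0.0003i, |z|^2 = 0.1654
Iter 5: z = -0.3928 + -0.2398i, |z|^2 = 0.2118
Iter 6: z = -0.4614 + -0.0516i, |z|^2 = 0.2155
Iter 7: z = -0.3480 + -0.1924i, |z|^2 = 0.1581
Iter 8: z = -0.4741 + -0.1061i, |z|^2 = 0.2360
Iter 9: z = -0.3447 + -0.1394i, |z|^2 = 0.1382
Iter 10: z = -0.4588 + -0.1439i, |z|^2 = 0.2312
Iter 11: z = -0.3684 + -0.1079i, |z|^2 = 0.1474
Iter 12: z = -0.4341 + -0.1605i, |z|^2 = 0.2142
Iter 13: z = -0.3955 + -0.1007i, |z|^2 = 0.1665
Iter 14: z = -0.4119 + -0.1604i, |z|^2 = 0.1954
Iter 15: z = -0.4142 + -0.1079i, |z|^2 = 0.1832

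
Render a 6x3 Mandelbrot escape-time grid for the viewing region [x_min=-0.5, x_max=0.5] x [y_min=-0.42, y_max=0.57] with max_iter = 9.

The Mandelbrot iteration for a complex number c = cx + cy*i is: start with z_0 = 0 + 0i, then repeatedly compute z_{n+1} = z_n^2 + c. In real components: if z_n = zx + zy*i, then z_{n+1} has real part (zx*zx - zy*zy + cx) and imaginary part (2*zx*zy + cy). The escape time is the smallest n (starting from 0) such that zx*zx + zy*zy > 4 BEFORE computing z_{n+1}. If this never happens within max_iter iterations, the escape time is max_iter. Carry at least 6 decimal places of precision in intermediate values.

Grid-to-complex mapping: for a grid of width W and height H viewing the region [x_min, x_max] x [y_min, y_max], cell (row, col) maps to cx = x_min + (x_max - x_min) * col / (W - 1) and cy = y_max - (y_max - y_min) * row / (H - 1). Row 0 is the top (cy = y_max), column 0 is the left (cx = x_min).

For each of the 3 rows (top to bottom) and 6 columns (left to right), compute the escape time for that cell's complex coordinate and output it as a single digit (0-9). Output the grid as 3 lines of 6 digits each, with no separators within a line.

Answer: 999995
999995
999995

Derivation:
(row=0, col=0): c = -0.5000 + 0.5700i → escape time 9
(row=0, col=1): c = -0.3000 + 0.5700i → escape time 9
(row=0, col=2): c = -0.1000 + 0.5700i → escape time 9
(row=0, col=3): c = 0.1000 + 0.5700i → escape time 9
(row=0, col=4): c = 0.3000 + 0.5700i → escape time 9
(row=0, col=5): c = 0.5000 + 0.5700i → escape time 5
(row=1, col=0): c = -0.5000 + 0.0750i → escape time 9
(row=1, col=1): c = -0.3000 + 0.0750i → escape time 9
(row=1, col=2): c = -0.1000 + 0.0750i → escape time 9
(row=1, col=3): c = 0.1000 + 0.0750i → escape time 9
(row=1, col=4): c = 0.3000 + 0.0750i → escape time 9
(row=1, col=5): c = 0.5000 + 0.0750i → escape time 5
(row=2, col=0): c = -0.5000 + -0.4200i → escape time 9
(row=2, col=1): c = -0.3000 + -0.4200i → escape time 9
(row=2, col=2): c = -0.1000 + -0.4200i → escape time 9
(row=2, col=3): c = 0.1000 + -0.4200i → escape time 9
(row=2, col=4): c = 0.3000 + -0.4200i → escape time 9
(row=2, col=5): c = 0.5000 + -0.4200i → escape time 5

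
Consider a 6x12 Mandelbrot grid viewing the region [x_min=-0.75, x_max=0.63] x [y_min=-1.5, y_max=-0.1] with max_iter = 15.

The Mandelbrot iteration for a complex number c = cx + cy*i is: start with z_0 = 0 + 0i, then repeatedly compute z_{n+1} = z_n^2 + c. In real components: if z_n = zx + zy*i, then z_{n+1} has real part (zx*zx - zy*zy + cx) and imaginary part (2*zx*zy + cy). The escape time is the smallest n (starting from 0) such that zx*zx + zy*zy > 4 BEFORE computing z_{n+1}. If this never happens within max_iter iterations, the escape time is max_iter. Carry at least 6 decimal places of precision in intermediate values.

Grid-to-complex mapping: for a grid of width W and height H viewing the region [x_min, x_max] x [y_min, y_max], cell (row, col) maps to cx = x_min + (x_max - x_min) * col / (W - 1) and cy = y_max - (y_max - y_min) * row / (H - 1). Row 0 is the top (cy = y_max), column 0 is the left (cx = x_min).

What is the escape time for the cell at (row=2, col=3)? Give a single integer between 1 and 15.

z_0 = 0 + 0i, c = 0.0780 + -0.3545i
Iter 1: z = 0.0780 + -0.3545i, |z|^2 = 0.1318
Iter 2: z = -0.0416 + -0.4099i, |z|^2 = 0.1697
Iter 3: z = -0.0882 + -0.3204i, |z|^2 = 0.1105
Iter 4: z = -0.0169 + -0.2980i, |z|^2 = 0.0891
Iter 5: z = -0.0105 + -0.3445i, |z|^2 = 0.1188
Iter 6: z = -0.0406 + -0.3473i, |z|^2 = 0.1223
Iter 7: z = -0.0410 + -0.3264i, |z|^2 = 0.1082
Iter 8: z = -0.0268 + -0.3278i, |z|^2 = 0.1082
Iter 9: z = -0.0287 + -0.3369i, |z|^2 = 0.1144
Iter 10: z = -0.0347 + -0.3352i, |z|^2 = 0.1136
Iter 11: z = -0.0331 + -0.3313i, |z|^2 = 0.1108
Iter 12: z = -0.0306 + -0.3326i, |z|^2 = 0.1116
Iter 13: z = -0.0317 + -0.3342i, |z|^2 = 0.1127
Iter 14: z = -0.0327 + -0.3334i, |z|^2 = 0.1122

Answer: 15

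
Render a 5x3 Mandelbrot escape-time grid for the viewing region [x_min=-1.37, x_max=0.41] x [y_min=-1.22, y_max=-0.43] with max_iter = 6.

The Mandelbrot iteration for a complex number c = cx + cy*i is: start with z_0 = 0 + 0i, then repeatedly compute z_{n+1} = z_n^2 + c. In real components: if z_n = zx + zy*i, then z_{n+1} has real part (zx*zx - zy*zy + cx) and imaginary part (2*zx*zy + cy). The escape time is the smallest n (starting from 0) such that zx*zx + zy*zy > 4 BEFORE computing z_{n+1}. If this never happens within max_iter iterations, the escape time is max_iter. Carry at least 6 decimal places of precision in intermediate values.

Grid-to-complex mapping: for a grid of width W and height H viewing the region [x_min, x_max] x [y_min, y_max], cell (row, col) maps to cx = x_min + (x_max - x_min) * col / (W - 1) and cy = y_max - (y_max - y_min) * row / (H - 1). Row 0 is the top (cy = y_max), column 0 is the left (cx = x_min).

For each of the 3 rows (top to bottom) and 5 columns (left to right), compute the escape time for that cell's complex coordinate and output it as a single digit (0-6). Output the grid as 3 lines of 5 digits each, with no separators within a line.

Answer: 46666
33564
23332

Derivation:
(row=0, col=0): c = -1.3700 + -0.4300i → escape time 4
(row=0, col=1): c = -0.9250 + -0.4300i → escape time 6
(row=0, col=2): c = -0.4800 + -0.4300i → escape time 6
(row=0, col=3): c = -0.0350 + -0.4300i → escape time 6
(row=0, col=4): c = 0.4100 + -0.4300i → escape time 6
(row=1, col=0): c = -1.3700 + -0.8250i → escape time 3
(row=1, col=1): c = -0.9250 + -0.8250i → escape time 3
(row=1, col=2): c = -0.4800 + -0.8250i → escape time 5
(row=1, col=3): c = -0.0350 + -0.8250i → escape time 6
(row=1, col=4): c = 0.4100 + -0.8250i → escape time 4
(row=2, col=0): c = -1.3700 + -1.2200i → escape time 2
(row=2, col=1): c = -0.9250 + -1.2200i → escape time 3
(row=2, col=2): c = -0.4800 + -1.2200i → escape time 3
(row=2, col=3): c = -0.0350 + -1.2200i → escape time 3
(row=2, col=4): c = 0.4100 + -1.2200i → escape time 2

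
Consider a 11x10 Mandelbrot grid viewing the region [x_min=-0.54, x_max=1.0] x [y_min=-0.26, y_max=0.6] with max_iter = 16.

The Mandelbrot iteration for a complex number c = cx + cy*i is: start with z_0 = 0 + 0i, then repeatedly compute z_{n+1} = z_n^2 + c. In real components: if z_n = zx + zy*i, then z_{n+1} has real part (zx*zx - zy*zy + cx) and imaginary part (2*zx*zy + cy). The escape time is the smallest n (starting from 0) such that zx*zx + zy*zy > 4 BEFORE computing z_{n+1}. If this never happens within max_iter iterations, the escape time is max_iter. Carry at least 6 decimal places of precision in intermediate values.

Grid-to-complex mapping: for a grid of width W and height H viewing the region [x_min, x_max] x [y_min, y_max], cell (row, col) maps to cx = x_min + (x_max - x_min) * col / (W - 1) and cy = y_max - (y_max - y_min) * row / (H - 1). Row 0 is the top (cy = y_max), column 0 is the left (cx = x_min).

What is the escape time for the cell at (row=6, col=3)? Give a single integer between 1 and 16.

Answer: 16

Derivation:
z_0 = 0 + 0i, c = -0.0780 + 0.0267i
Iter 1: z = -0.0780 + 0.0267i, |z|^2 = 0.0068
Iter 2: z = -0.0726 + 0.0225i, |z|^2 = 0.0058
Iter 3: z = -0.0732 + 0.0234i, |z|^2 = 0.0059
Iter 4: z = -0.0732 + 0.0232i, |z|^2 = 0.0059
Iter 5: z = -0.0732 + 0.0233i, |z|^2 = 0.0059
Iter 6: z = -0.0732 + 0.0233i, |z|^2 = 0.0059
Iter 7: z = -0.0732 + 0.0233i, |z|^2 = 0.0059
Iter 8: z = -0.0732 + 0.0233i, |z|^2 = 0.0059
Iter 9: z = -0.0732 + 0.0233i, |z|^2 = 0.0059
Iter 10: z = -0.0732 + 0.0233i, |z|^2 = 0.0059
Iter 11: z = -0.0732 + 0.0233i, |z|^2 = 0.0059
Iter 12: z = -0.0732 + 0.0233i, |z|^2 = 0.0059
Iter 13: z = -0.0732 + 0.0233i, |z|^2 = 0.0059
Iter 14: z = -0.0732 + 0.0233i, |z|^2 = 0.0059
Iter 15: z = -0.0732 + 0.0233i, |z|^2 = 0.0059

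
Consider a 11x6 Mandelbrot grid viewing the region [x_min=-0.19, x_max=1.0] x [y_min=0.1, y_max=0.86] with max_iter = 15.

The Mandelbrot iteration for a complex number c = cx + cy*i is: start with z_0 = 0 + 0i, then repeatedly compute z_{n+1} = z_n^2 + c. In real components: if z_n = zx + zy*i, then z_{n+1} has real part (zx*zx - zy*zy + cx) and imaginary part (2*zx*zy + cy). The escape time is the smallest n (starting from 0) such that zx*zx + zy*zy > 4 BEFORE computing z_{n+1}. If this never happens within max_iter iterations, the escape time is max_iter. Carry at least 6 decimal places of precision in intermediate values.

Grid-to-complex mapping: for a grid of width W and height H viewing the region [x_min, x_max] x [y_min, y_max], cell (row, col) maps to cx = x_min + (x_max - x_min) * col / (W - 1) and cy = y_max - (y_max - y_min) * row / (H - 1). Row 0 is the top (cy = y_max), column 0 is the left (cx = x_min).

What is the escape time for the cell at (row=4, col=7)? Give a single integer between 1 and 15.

z_0 = 0 + 0i, c = 0.6430 + 0.2520i
Iter 1: z = 0.6430 + 0.2520i, |z|^2 = 0.4770
Iter 2: z = 0.9929 + 0.5761i, |z|^2 = 1.3178
Iter 3: z = 1.2971 + 1.3960i, |z|^2 = 3.6313
Iter 4: z = 0.3766 + 3.8735i, |z|^2 = 15.1457
Escaped at iteration 4

Answer: 4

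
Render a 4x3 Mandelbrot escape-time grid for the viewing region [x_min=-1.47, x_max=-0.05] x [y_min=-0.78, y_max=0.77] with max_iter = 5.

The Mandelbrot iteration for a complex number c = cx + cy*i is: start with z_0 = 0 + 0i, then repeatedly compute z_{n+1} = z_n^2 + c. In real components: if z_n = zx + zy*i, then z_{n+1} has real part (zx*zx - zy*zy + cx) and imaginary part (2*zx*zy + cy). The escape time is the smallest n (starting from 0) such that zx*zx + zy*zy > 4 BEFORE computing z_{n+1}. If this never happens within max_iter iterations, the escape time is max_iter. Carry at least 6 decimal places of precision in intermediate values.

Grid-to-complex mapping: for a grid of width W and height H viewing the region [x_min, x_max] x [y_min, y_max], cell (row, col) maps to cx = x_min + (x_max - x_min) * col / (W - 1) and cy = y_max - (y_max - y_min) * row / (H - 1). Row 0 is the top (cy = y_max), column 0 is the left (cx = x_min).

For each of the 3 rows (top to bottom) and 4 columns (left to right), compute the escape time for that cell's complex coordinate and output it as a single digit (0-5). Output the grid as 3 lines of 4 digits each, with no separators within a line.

(row=0, col=0): c = -1.4700 + 0.7700i → escape time 3
(row=0, col=1): c = -0.9967 + 0.7700i → escape time 3
(row=0, col=2): c = -0.5233 + 0.7700i → escape time 5
(row=0, col=3): c = -0.0500 + 0.7700i → escape time 5
(row=1, col=0): c = -1.4700 + -0.0050i → escape time 5
(row=1, col=1): c = -0.9967 + -0.0050i → escape time 5
(row=1, col=2): c = -0.5233 + -0.0050i → escape time 5
(row=1, col=3): c = -0.0500 + -0.0050i → escape time 5
(row=2, col=0): c = -1.4700 + -0.7800i → escape time 3
(row=2, col=1): c = -0.9967 + -0.7800i → escape time 3
(row=2, col=2): c = -0.5233 + -0.7800i → escape time 5
(row=2, col=3): c = -0.0500 + -0.7800i → escape time 5

Answer: 3355
5555
3355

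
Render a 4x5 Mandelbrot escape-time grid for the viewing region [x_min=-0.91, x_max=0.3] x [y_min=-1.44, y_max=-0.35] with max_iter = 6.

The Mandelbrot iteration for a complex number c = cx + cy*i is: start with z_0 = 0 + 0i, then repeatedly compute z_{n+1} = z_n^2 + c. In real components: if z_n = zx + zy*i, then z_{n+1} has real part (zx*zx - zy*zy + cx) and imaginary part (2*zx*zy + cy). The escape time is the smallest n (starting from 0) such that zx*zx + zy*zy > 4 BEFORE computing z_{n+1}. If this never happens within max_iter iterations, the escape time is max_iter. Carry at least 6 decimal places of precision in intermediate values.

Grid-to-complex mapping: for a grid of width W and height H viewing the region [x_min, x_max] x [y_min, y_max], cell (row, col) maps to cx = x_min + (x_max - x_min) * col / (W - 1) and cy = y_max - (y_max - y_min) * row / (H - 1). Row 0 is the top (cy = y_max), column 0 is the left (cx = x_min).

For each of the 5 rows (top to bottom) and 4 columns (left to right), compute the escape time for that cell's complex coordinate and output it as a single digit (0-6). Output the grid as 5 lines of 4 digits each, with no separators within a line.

(row=0, col=0): c = -0.9100 + -0.3500i → escape time 6
(row=0, col=1): c = -0.5067 + -0.3500i → escape time 6
(row=0, col=2): c = -0.1033 + -0.3500i → escape time 6
(row=0, col=3): c = 0.3000 + -0.3500i → escape time 6
(row=1, col=0): c = -0.9100 + -0.6225i → escape time 5
(row=1, col=1): c = -0.5067 + -0.6225i → escape time 6
(row=1, col=2): c = -0.1033 + -0.6225i → escape time 6
(row=1, col=3): c = 0.3000 + -0.6225i → escape time 6
(row=2, col=0): c = -0.9100 + -0.8950i → escape time 3
(row=2, col=1): c = -0.5067 + -0.8950i → escape time 4
(row=2, col=2): c = -0.1033 + -0.8950i → escape time 6
(row=2, col=3): c = 0.3000 + -0.8950i → escape time 4
(row=3, col=0): c = -0.9100 + -1.1675i → escape time 3
(row=3, col=1): c = -0.5067 + -1.1675i → escape time 3
(row=3, col=2): c = -0.1033 + -1.1675i → escape time 4
(row=3, col=3): c = 0.3000 + -1.1675i → escape time 2
(row=4, col=0): c = -0.9100 + -1.4400i → escape time 2
(row=4, col=1): c = -0.5067 + -1.4400i → escape time 2
(row=4, col=2): c = -0.1033 + -1.4400i → escape time 2
(row=4, col=3): c = 0.3000 + -1.4400i → escape time 2

Answer: 6666
5666
3464
3342
2222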